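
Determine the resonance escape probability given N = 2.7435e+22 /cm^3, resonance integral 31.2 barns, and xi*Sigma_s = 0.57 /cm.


p = exp(-N * I * 1e-24 / (xi*Sigma_s))
p = exp(-2.7435e+22 * 31.2 * 1e-24 / 0.57)
p = 0.22275

0.22275


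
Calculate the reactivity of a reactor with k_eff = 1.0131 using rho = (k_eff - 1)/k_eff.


rho = (k_eff - 1) / k_eff
rho = (1.0131 - 1) / 1.0131
rho = 0.012931

0.012931


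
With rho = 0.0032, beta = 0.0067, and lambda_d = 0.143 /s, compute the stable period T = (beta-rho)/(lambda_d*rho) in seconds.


T = (beta - rho) / (lambda_d * rho)
T = (0.0067 - 0.0032) / (0.143 * 0.0032)
T = 7.6486 s

7.6486


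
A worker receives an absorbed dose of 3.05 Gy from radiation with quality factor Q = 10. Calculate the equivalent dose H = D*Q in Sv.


H = D * Q
H = 3.05 * 10
H = 30.500 Sv

30.500


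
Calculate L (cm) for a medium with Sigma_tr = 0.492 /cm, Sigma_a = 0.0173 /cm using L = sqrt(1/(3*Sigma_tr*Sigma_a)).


D = 1 / (3 * Sigma_tr) = 1 / (3 * 0.492) = 0.6775068 cm
L = sqrt(D / Sigma_a)
L = sqrt(0.6775068 / 0.0173)
L = 6.2580 cm

6.2580


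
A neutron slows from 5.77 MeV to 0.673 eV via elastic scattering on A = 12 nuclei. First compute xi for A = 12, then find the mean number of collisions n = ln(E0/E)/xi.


xi = 1 + (A-1)^2/(2A)*ln((A-1)/(A+1)) = 0.1577690 (for A = 12)
n = ln(E0/E) / xi
n = ln(5.77e6 / 0.673) / 0.1577690
n = ln(8.573551e+06) / 0.1577690 = 101.19

101.19


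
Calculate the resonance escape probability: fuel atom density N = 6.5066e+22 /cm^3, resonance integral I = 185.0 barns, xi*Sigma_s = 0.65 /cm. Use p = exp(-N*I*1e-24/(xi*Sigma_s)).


p = exp(-N * I * 1e-24 / (xi*Sigma_s))
p = exp(-6.5066e+22 * 185.0 * 1e-24 / 0.65)
p = 9.0655e-09

9.0655e-09


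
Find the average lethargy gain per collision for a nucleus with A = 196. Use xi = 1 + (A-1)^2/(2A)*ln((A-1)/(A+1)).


xi = 1 + (A-1)^2/(2A) * ln((A-1)/(A+1))
xi = 1 + (196-1)^2/(2*196) * ln((196-1)/(196 +1))
xi = 0.010169

0.010169


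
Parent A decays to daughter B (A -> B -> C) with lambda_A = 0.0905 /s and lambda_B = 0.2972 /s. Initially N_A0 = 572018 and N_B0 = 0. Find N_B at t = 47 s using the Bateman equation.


N_B(t) = lambda_A * N_A0 / (lambda_B - lambda_A) * [exp(-lambda_A*t) - exp(-lambda_B*t)]
exp(-0.0905*47) = 0.01421440; exp(-0.2972*47) = 8.582246e-07
N_B = 0.0905 * 572018 / (0.2972 - 0.0905) * (0.01421440 - 8.582246e-07)
N_B = 3559.8

3559.8


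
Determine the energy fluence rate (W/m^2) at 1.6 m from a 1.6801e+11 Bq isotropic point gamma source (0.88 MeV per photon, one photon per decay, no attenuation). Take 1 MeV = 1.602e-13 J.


psi = A * E * 1.602e-13 / (4*pi*r^2)
psi = 1.6801e+11 * 0.88 * 1.602e-13 / (4*pi*1.6^2)
psi = 7.3626e-04 W/m^2

7.3626e-04


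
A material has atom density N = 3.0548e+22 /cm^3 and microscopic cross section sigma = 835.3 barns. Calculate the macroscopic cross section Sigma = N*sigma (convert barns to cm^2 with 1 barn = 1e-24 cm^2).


Sigma = N * sigma_barns * 1e-24
Sigma = 3.0548e+22 * 835.3 * 1e-24
Sigma = 25.517 /cm

25.517


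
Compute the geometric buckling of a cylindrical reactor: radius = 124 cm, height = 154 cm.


B^2 = (2.405/R)^2 + (pi/H)^2
B^2 = (2.405/124)^2 + (pi/154)^2
B^2 = 7.9233e-04 /cm^2

7.9233e-04


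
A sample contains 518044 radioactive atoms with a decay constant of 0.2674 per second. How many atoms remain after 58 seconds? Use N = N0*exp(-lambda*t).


N = N0 * exp(-lambda * t)
N = 518044 * exp(-0.2674 * 58)
N = 0.095237

0.095237


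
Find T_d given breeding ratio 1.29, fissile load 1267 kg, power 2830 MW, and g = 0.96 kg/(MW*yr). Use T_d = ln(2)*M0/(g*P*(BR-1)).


Breeding gain G = BR - 1 = 1.29 - 1 = 0.29
Fissile production rate = g * P * G = 0.96 * 2830 * 0.29 = 787.872 kg/yr
T_d = ln(2) * M0 / (g * P * G)
T_d = ln(2) * 1267 / 787.872 = 1.1147 yr

1.1147


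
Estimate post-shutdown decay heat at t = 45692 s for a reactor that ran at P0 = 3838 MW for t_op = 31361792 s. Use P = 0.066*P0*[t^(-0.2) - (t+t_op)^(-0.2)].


P/P0 = 0.066 * [t^(-0.2) - (t + t_op)^(-0.2)]
P/P0 = 0.066 * [45692^(-0.2) - (45692 + 31361792)^(-0.2)]
P/P0 = 0.066 * [0.1169585 - 0.03166601] = 0.005629304
P = 3838 * 0.005629304 = 21.605 MW

21.605


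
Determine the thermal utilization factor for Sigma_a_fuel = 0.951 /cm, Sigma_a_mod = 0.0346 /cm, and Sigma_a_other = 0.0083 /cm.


f = Sigma_a_fuel / (Sigma_a_fuel + Sigma_a_mod + Sigma_a_other)
f = 0.951 / (0.951 + 0.0346 + 0.0083)
f = 0.95684

0.95684


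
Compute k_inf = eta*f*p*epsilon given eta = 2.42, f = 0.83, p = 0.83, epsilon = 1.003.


k_inf = eta * f * p * epsilon
k_inf = 2.42 * 0.83 * 0.83 * 1.003
k_inf = 1.6721

1.6721


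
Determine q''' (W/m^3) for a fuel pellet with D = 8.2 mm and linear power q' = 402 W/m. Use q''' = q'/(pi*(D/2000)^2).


r = D / 2 / 1000 = 8.2 / 2 / 1000 = 0.0041 m
q''' = q' / (pi * r^2)
q''' = 402 / (pi * 0.0041^2)
q''' = 7.6122e+06 W/m^3

7.6122e+06


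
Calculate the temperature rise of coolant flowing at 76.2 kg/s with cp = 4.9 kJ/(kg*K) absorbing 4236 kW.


dT = Q / (m_dot * cp)
dT = 4236 / (76.2 * 4.9)
dT = 11.345 C

11.345


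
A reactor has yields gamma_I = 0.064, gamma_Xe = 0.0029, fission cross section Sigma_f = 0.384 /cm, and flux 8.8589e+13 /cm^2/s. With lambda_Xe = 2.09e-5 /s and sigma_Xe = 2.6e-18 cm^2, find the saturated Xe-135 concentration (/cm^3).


Xe_eq = (gamma_I + gamma_Xe) * Sigma_f * phi / (lambda_Xe + sigma_Xe * phi)
Numerator = (0.064 + 0.0029) * 0.384 * 8.8589e+13 = 2.275816e+12
Denominator = 2.09e-5 + 2.6e-18 * 8.8589e+13 = 2.512314e-04
Xe_eq = 2.275816e+12 / 2.512314e-04 = 9.0586e+15 /cm^3

9.0586e+15


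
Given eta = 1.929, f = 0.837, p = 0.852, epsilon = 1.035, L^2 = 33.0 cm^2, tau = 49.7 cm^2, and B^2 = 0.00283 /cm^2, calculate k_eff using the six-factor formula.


k_inf = eta*f*p*eps = 1.929*0.837*0.852*1.035 = 1.423763
P_TNL = 1/(1 + L^2*B^2) = 1/(1 + 33.0*0.00283) = 0.9145867
P_FNL = exp(-B^2*tau) = exp(-0.00283*49.7) = 0.8687925
k_eff = k_inf * P_TNL * P_FNL = 1.423763 * 0.9145867 * 0.8687925
k_eff = 1.1313

1.1313


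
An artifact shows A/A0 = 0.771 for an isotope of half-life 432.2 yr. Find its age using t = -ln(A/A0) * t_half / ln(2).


lambda = ln(2) / t_half = ln(2) / 432.2 = 0.001603765 /yr
t = -ln(A/A0) / lambda
t = -ln(0.771) / 0.001603765
t = 162.16 yr

162.16


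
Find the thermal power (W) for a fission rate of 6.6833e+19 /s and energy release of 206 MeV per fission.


P = fission_rate * E_MeV * 1.602e-13
P = 6.6833e+19 * 206 * 1.602e-13
P = 2.2056e+09 W

2.2056e+09


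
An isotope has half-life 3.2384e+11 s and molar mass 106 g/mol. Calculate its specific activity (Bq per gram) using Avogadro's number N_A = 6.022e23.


lambda = ln(2) / t_half = ln(2) / 3.2384e+11 = 2.140400e-12 /s
SA = lambda * N_A / M
SA = 2.140400e-12 * 6.022e23 / 106
SA = 1.2160e+10 Bq/g

1.2160e+10


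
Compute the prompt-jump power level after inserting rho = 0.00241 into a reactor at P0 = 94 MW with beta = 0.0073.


P1/P0 = beta / (beta - rho)
P1/P0 = 0.0073 / (0.0073 - 0.00241) = 1.492843
P1 = 94 * 1.492843 = 140.33 MW

140.33


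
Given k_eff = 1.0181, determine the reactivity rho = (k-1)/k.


rho = (k_eff - 1) / k_eff
rho = (1.0181 - 1) / 1.0181
rho = 0.017778

0.017778


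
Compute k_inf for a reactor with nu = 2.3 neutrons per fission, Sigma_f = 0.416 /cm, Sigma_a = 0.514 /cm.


k_inf = nu * Sigma_f / Sigma_a
k_inf = 2.3 * 0.416 / 0.514
k_inf = 1.8615

1.8615


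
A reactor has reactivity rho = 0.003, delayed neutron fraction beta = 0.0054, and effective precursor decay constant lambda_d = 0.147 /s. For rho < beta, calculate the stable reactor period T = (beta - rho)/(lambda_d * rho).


T = (beta - rho) / (lambda_d * rho)
T = (0.0054 - 0.003) / (0.147 * 0.003)
T = 5.4422 s

5.4422


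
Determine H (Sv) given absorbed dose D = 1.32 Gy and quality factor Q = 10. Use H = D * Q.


H = D * Q
H = 1.32 * 10
H = 13.200 Sv

13.200


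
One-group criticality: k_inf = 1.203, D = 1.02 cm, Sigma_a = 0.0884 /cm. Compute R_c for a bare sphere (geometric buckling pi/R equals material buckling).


L^2 = D / Sigma_a = 1.02 / 0.0884 = 11.53846 cm^2
B_m^2 = (k_inf - 1) / L^2 = (1.203 - 1) / 11.53846 = 0.01759334 /cm^2
For a bare sphere: B_g = pi/R, so R_c = pi / sqrt(B_m^2)
R_c = pi / sqrt(0.01759334) = 23.685 cm

23.685


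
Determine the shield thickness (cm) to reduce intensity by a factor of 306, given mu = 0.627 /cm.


x = ln(factor) / mu
x = ln(306) / 0.627
x = 9.1285 cm

9.1285


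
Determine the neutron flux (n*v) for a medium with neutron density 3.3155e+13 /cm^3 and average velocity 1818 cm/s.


phi = n * v
phi = 3.3155e+13 * 1818
phi = 6.0276e+16 /cm^2/s

6.0276e+16


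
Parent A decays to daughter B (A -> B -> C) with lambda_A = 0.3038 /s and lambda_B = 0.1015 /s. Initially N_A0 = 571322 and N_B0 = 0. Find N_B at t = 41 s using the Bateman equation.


N_B(t) = lambda_A * N_A0 / (lambda_B - lambda_A) * [exp(-lambda_A*t) - exp(-lambda_B*t)]
exp(-0.3038*41) = 3.895066e-06; exp(-0.1015*41) = 0.01558416
N_B = 0.3038 * 571322 / (0.1015 - 0.3038) * (3.895066e-06 - 0.01558416)
N_B = 13367

13367


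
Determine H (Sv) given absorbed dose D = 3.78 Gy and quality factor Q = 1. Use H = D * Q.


H = D * Q
H = 3.78 * 1
H = 3.7800 Sv

3.7800


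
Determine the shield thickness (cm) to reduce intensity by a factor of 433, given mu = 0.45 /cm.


x = ln(factor) / mu
x = ln(433) / 0.45
x = 13.491 cm

13.491


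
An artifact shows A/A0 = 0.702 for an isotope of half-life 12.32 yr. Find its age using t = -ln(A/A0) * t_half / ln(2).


lambda = ln(2) / t_half = ln(2) / 12.32 = 0.05626195 /yr
t = -ln(A/A0) / lambda
t = -ln(0.702) / 0.05626195
t = 6.2888 yr

6.2888


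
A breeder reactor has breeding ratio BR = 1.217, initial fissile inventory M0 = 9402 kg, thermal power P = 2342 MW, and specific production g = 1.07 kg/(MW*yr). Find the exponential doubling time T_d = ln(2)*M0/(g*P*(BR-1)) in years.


Breeding gain G = BR - 1 = 1.217 - 1 = 0.217
Fissile production rate = g * P * G = 1.07 * 2342 * 0.217 = 543.78898 kg/yr
T_d = ln(2) * M0 / (g * P * G)
T_d = ln(2) * 9402 / 543.78898 = 11.984 yr

11.984


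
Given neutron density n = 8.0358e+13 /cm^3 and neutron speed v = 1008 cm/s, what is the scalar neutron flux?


phi = n * v
phi = 8.0358e+13 * 1008
phi = 8.1001e+16 /cm^2/s

8.1001e+16


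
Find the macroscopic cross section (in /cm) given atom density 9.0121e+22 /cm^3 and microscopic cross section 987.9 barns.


Sigma = N * sigma_barns * 1e-24
Sigma = 9.0121e+22 * 987.9 * 1e-24
Sigma = 89.031 /cm

89.031


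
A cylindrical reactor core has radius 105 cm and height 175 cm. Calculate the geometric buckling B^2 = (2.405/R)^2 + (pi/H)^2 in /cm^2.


B^2 = (2.405/R)^2 + (pi/H)^2
B^2 = (2.405/105)^2 + (pi/175)^2
B^2 = 8.4690e-04 /cm^2

8.4690e-04


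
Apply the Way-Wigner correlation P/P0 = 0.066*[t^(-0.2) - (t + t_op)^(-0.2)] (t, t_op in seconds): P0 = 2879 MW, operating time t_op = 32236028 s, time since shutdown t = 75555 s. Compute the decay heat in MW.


P/P0 = 0.066 * [t^(-0.2) - (t + t_op)^(-0.2)]
P/P0 = 0.066 * [75555^(-0.2) - (75555 + 32236028)^(-0.2)]
P/P0 = 0.066 * [0.1057663 - 0.03148679] = 0.004902448
P = 2879 * 0.004902448 = 14.114 MW

14.114


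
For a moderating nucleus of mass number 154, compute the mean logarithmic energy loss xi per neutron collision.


xi = 1 + (A-1)^2/(2A) * ln((A-1)/(A+1))
xi = 1 + (154-1)^2/(2*154) * ln((154-1)/(154 +1))
xi = 0.012931

0.012931


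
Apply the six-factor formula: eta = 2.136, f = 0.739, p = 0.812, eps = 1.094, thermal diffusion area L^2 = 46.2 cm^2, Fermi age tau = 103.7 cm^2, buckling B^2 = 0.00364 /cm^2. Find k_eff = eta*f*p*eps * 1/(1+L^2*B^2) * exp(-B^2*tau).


k_inf = eta*f*p*eps = 2.136*0.739*0.812*1.094 = 1.402229
P_TNL = 1/(1 + L^2*B^2) = 1/(1 + 46.2*0.00364) = 0.8560413
P_FNL = exp(-B^2*tau) = exp(-0.00364*103.7) = 0.6855951
k_eff = k_inf * P_TNL * P_FNL = 1.402229 * 0.8560413 * 0.6855951
k_eff = 0.82297

0.82297


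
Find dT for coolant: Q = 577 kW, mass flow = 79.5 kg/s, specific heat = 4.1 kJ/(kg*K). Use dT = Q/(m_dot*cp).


dT = Q / (m_dot * cp)
dT = 577 / (79.5 * 4.1)
dT = 1.7702 C

1.7702


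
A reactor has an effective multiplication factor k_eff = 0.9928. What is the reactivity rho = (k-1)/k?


rho = (k_eff - 1) / k_eff
rho = (0.9928 - 1) / 0.9928
rho = -0.0072522

-0.0072522


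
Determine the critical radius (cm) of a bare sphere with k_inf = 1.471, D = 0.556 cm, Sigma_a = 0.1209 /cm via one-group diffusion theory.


L^2 = D / Sigma_a = 0.556 / 0.1209 = 4.598842 cm^2
B_m^2 = (k_inf - 1) / L^2 = (1.471 - 1) / 4.598842 = 0.1024171 /cm^2
For a bare sphere: B_g = pi/R, so R_c = pi / sqrt(B_m^2)
R_c = pi / sqrt(0.1024171) = 9.8167 cm

9.8167


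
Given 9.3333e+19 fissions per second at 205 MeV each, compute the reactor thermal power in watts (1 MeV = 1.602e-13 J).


P = fission_rate * E_MeV * 1.602e-13
P = 9.3333e+19 * 205 * 1.602e-13
P = 3.0651e+09 W

3.0651e+09


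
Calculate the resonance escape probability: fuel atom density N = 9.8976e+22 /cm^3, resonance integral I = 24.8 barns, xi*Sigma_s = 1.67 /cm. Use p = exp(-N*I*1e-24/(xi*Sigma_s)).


p = exp(-N * I * 1e-24 / (xi*Sigma_s))
p = exp(-9.8976e+22 * 24.8 * 1e-24 / 1.67)
p = 0.22997

0.22997


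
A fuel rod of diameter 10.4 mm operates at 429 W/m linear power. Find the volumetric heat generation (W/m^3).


r = D / 2 / 1000 = 10.4 / 2 / 1000 = 0.0052 m
q''' = q' / (pi * r^2)
q''' = 429 / (pi * 0.0052^2)
q''' = 5.0501e+06 W/m^3

5.0501e+06


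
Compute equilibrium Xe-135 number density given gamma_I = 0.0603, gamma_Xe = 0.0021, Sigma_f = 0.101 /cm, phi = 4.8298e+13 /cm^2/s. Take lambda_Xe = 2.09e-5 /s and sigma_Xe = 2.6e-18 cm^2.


Xe_eq = (gamma_I + gamma_Xe) * Sigma_f * phi / (lambda_Xe + sigma_Xe * phi)
Numerator = (0.0603 + 0.0021) * 0.101 * 4.8298e+13 = 3.043933e+11
Denominator = 2.09e-5 + 2.6e-18 * 4.8298e+13 = 1.464748e-04
Xe_eq = 3.043933e+11 / 1.464748e-04 = 2.0781e+15 /cm^3

2.0781e+15


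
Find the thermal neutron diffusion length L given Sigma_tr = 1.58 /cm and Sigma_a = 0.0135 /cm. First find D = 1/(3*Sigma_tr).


D = 1 / (3 * Sigma_tr) = 1 / (3 * 1.58) = 0.2109705 cm
L = sqrt(D / Sigma_a)
L = sqrt(0.2109705 / 0.0135)
L = 3.9532 cm

3.9532


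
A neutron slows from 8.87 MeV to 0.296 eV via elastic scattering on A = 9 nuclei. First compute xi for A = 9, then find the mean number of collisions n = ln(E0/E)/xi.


xi = 1 + (A-1)^2/(2A)*ln((A-1)/(A+1)) = 0.2066007 (for A = 9)
n = ln(E0/E) / xi
n = ln(8.87e6 / 0.296) / 0.2066007
n = ln(2.996622e+07) / 0.2066007 = 83.328

83.328


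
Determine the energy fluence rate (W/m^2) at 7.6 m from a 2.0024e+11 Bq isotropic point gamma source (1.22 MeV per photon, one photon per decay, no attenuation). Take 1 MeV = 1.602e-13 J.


psi = A * E * 1.602e-13 / (4*pi*r^2)
psi = 2.0024e+11 * 1.22 * 1.602e-13 / (4*pi*7.6^2)
psi = 5.3918e-05 W/m^2

5.3918e-05


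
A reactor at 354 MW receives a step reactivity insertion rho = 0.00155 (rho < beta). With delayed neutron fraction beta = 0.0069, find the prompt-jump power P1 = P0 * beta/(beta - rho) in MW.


P1/P0 = beta / (beta - rho)
P1/P0 = 0.0069 / (0.0069 - 0.00155) = 1.289720
P1 = 354 * 1.289720 = 456.56 MW

456.56


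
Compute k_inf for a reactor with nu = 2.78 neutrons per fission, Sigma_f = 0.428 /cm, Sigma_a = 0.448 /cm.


k_inf = nu * Sigma_f / Sigma_a
k_inf = 2.78 * 0.428 / 0.448
k_inf = 2.6559

2.6559


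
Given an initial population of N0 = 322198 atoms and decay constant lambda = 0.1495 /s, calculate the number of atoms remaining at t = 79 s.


N = N0 * exp(-lambda * t)
N = 322198 * exp(-0.1495 * 79)
N = 2.3927

2.3927


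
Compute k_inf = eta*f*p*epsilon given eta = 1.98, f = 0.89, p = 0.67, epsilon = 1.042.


k_inf = eta * f * p * epsilon
k_inf = 1.98 * 0.89 * 0.67 * 1.042
k_inf = 1.2303

1.2303


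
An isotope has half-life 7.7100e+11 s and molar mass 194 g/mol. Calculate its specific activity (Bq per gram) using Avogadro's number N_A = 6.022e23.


lambda = ln(2) / t_half = ln(2) / 7.7100e+11 = 8.990236e-13 /s
SA = lambda * N_A / M
SA = 8.990236e-13 * 6.022e23 / 194
SA = 2.7907e+09 Bq/g

2.7907e+09


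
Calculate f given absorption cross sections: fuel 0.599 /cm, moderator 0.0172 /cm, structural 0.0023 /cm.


f = Sigma_a_fuel / (Sigma_a_fuel + Sigma_a_mod + Sigma_a_other)
f = 0.599 / (0.599 + 0.0172 + 0.0023)
f = 0.96847

0.96847


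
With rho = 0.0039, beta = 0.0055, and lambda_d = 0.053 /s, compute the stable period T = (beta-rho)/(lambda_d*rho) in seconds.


T = (beta - rho) / (lambda_d * rho)
T = (0.0055 - 0.0039) / (0.053 * 0.0039)
T = 7.7407 s

7.7407


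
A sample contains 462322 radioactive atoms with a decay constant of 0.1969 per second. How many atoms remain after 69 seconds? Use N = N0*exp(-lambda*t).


N = N0 * exp(-lambda * t)
N = 462322 * exp(-0.1969 * 69)
N = 0.58154

0.58154


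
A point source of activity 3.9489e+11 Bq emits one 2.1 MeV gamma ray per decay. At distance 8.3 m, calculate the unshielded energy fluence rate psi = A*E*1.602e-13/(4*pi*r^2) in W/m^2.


psi = A * E * 1.602e-13 / (4*pi*r^2)
psi = 3.9489e+11 * 2.1 * 1.602e-13 / (4*pi*8.3^2)
psi = 1.5346e-04 W/m^2

1.5346e-04


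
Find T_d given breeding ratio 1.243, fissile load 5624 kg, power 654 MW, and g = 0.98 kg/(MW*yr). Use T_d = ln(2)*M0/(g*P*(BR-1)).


Breeding gain G = BR - 1 = 1.243 - 1 = 0.243
Fissile production rate = g * P * G = 0.98 * 654 * 0.243 = 155.74356 kg/yr
T_d = ln(2) * M0 / (g * P * G)
T_d = ln(2) * 5624 / 155.74356 = 25.030 yr

25.030


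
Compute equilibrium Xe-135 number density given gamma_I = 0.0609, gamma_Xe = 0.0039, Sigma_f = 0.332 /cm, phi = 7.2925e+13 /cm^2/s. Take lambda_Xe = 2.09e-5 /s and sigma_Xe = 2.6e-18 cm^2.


Xe_eq = (gamma_I + gamma_Xe) * Sigma_f * phi / (lambda_Xe + sigma_Xe * phi)
Numerator = (0.0609 + 0.0039) * 0.332 * 7.2925e+13 = 1.568879e+12
Denominator = 2.09e-5 + 2.6e-18 * 7.2925e+13 = 2.105050e-04
Xe_eq = 1.568879e+12 / 2.105050e-04 = 7.4529e+15 /cm^3

7.4529e+15


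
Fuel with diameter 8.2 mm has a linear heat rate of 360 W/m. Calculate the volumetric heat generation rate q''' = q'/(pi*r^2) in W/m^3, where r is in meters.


r = D / 2 / 1000 = 8.2 / 2 / 1000 = 0.0041 m
q''' = q' / (pi * r^2)
q''' = 360 / (pi * 0.0041^2)
q''' = 6.8169e+06 W/m^3

6.8169e+06


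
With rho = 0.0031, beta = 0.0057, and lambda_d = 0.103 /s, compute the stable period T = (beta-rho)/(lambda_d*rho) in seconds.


T = (beta - rho) / (lambda_d * rho)
T = (0.0057 - 0.0031) / (0.103 * 0.0031)
T = 8.1428 s

8.1428


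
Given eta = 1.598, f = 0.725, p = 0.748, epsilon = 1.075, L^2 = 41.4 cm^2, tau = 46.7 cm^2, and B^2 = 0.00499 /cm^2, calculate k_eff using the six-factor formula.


k_inf = eta*f*p*eps = 1.598*0.725*0.748*1.075 = 0.9315901
P_TNL = 1/(1 + L^2*B^2) = 1/(1 + 41.4*0.00499) = 0.8287847
P_FNL = exp(-B^2*tau) = exp(-0.00499*46.7) = 0.7921274
k_eff = k_inf * P_TNL * P_FNL = 0.9315901 * 0.8287847 * 0.7921274
k_eff = 0.61159

0.61159


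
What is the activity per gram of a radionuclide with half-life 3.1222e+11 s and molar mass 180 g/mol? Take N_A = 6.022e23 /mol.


lambda = ln(2) / t_half = ln(2) / 3.1222e+11 = 2.220060e-12 /s
SA = lambda * N_A / M
SA = 2.220060e-12 * 6.022e23 / 180
SA = 7.4273e+09 Bq/g

7.4273e+09


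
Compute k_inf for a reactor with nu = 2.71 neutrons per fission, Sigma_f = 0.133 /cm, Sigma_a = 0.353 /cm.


k_inf = nu * Sigma_f / Sigma_a
k_inf = 2.71 * 0.133 / 0.353
k_inf = 1.0210

1.0210


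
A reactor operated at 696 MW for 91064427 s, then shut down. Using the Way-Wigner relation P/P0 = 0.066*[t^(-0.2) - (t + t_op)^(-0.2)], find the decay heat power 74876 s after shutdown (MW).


P/P0 = 0.066 * [t^(-0.2) - (t + t_op)^(-0.2)]
P/P0 = 0.066 * [74876^(-0.2) - (74876 + 91064427)^(-0.2)]
P/P0 = 0.066 * [0.1059574 - 0.02558933] = 0.005304293
P = 696 * 0.005304293 = 3.6918 MW

3.6918


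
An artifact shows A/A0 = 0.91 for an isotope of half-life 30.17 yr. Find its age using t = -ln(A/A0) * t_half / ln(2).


lambda = ln(2) / t_half = ln(2) / 30.17 = 0.02297472 /yr
t = -ln(A/A0) / lambda
t = -ln(0.91) / 0.02297472
t = 4.1050 yr

4.1050


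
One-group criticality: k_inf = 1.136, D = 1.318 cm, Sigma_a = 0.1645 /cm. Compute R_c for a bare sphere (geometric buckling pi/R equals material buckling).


L^2 = D / Sigma_a = 1.318 / 0.1645 = 8.012158 cm^2
B_m^2 = (k_inf - 1) / L^2 = (1.136 - 1) / 8.012158 = 0.01697420 /cm^2
For a bare sphere: B_g = pi/R, so R_c = pi / sqrt(B_m^2)
R_c = pi / sqrt(0.01697420) = 24.113 cm

24.113


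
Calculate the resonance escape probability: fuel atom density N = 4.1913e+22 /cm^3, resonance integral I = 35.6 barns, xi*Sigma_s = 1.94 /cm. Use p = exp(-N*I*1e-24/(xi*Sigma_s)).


p = exp(-N * I * 1e-24 / (xi*Sigma_s))
p = exp(-4.1913e+22 * 35.6 * 1e-24 / 1.94)
p = 0.46342

0.46342


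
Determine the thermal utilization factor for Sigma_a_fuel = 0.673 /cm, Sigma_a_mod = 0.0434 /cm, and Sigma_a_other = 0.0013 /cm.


f = Sigma_a_fuel / (Sigma_a_fuel + Sigma_a_mod + Sigma_a_other)
f = 0.673 / (0.673 + 0.0434 + 0.0013)
f = 0.93772

0.93772


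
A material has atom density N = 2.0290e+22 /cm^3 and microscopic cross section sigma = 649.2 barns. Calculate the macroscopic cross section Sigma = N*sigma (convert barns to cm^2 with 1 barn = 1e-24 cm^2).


Sigma = N * sigma_barns * 1e-24
Sigma = 2.0290e+22 * 649.2 * 1e-24
Sigma = 13.172 /cm

13.172


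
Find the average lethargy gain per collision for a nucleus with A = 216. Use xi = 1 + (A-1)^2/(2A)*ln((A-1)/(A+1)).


xi = 1 + (A-1)^2/(2A) * ln((A-1)/(A+1))
xi = 1 + (216-1)^2/(2*216) * ln((216-1)/(216 +1))
xi = 0.0092307

0.0092307


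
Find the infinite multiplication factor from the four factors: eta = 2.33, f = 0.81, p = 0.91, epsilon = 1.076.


k_inf = eta * f * p * epsilon
k_inf = 2.33 * 0.81 * 0.91 * 1.076
k_inf = 1.8480

1.8480


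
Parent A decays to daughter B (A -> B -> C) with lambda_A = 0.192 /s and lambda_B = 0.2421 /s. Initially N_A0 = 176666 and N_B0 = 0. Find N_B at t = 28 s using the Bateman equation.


N_B(t) = lambda_A * N_A0 / (lambda_B - lambda_A) * [exp(-lambda_A*t) - exp(-lambda_B*t)]
exp(-0.192*28) = 0.004626290; exp(-0.2421*28) = 0.001137639
N_B = 0.192 * 176666 / (0.2421 - 0.192) * (0.004626290 - 0.001137639)
N_B = 2362.0

2362.0


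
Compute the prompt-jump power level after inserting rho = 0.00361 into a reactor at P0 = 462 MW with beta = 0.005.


P1/P0 = beta / (beta - rho)
P1/P0 = 0.005 / (0.005 - 0.00361) = 3.597122
P1 = 462 * 3.597122 = 1661.9 MW

1661.9


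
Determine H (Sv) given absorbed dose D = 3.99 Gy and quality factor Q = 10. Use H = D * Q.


H = D * Q
H = 3.99 * 10
H = 39.900 Sv

39.900


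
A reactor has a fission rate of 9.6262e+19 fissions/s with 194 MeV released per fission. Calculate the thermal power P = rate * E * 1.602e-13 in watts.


P = fission_rate * E_MeV * 1.602e-13
P = 9.6262e+19 * 194 * 1.602e-13
P = 2.9917e+09 W

2.9917e+09


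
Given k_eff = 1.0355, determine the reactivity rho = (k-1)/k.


rho = (k_eff - 1) / k_eff
rho = (1.0355 - 1) / 1.0355
rho = 0.034283

0.034283


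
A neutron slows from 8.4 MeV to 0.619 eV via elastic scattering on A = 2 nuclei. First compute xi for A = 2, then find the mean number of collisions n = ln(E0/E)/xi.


xi = 1 + (A-1)^2/(2A)*ln((A-1)/(A+1)) = 0.7253469 (for A = 2)
n = ln(E0/E) / xi
n = ln(8.4e6 / 0.619) / 0.7253469
n = ln(1.357027e+07) / 0.7253469 = 22.642

22.642


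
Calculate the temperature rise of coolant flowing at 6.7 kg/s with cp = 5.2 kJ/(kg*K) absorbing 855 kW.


dT = Q / (m_dot * cp)
dT = 855 / (6.7 * 5.2)
dT = 24.541 C

24.541


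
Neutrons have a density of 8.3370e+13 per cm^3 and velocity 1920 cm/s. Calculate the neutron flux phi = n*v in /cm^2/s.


phi = n * v
phi = 8.3370e+13 * 1920
phi = 1.6007e+17 /cm^2/s

1.6007e+17


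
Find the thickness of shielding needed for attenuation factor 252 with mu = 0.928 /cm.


x = ln(factor) / mu
x = ln(252) / 0.928
x = 5.9584 cm

5.9584


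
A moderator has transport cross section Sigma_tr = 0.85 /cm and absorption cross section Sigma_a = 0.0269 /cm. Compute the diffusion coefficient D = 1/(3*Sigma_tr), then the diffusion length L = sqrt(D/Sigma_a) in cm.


D = 1 / (3 * Sigma_tr) = 1 / (3 * 0.85) = 0.3921569 cm
L = sqrt(D / Sigma_a)
L = sqrt(0.3921569 / 0.0269)
L = 3.8182 cm

3.8182


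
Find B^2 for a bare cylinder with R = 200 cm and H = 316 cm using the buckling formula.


B^2 = (2.405/R)^2 + (pi/H)^2
B^2 = (2.405/200)^2 + (pi/316)^2
B^2 = 2.4344e-04 /cm^2

2.4344e-04


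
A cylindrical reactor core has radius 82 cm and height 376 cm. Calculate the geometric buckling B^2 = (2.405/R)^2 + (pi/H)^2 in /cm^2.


B^2 = (2.405/R)^2 + (pi/H)^2
B^2 = (2.405/82)^2 + (pi/376)^2
B^2 = 9.3002e-04 /cm^2

9.3002e-04


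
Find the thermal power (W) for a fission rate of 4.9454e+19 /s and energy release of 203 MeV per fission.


P = fission_rate * E_MeV * 1.602e-13
P = 4.9454e+19 * 203 * 1.602e-13
P = 1.6083e+09 W

1.6083e+09


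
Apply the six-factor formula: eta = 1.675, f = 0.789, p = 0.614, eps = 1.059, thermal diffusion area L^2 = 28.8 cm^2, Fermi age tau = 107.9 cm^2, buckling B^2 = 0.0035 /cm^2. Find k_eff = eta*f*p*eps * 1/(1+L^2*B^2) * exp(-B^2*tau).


k_inf = eta*f*p*eps = 1.675*0.789*0.614*1.059 = 0.8593224
P_TNL = 1/(1 + L^2*B^2) = 1/(1 + 28.8*0.0035) = 0.9084302
P_FNL = exp(-B^2*tau) = exp(-0.0035*107.9) = 0.6854704
k_eff = k_inf * P_TNL * P_FNL = 0.8593224 * 0.9084302 * 0.6854704
k_eff = 0.53510

0.53510


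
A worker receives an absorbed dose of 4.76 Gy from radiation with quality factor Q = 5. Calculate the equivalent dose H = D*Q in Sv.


H = D * Q
H = 4.76 * 5
H = 23.800 Sv

23.800


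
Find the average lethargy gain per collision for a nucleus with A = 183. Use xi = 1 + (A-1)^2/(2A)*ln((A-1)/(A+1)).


xi = 1 + (A-1)^2/(2A) * ln((A-1)/(A+1))
xi = 1 + (183-1)^2/(2*183) * ln((183-1)/(183 +1))
xi = 0.010889

0.010889


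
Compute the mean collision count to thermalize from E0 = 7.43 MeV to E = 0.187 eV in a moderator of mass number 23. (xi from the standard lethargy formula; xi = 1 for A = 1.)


xi = 1 + (A-1)^2/(2A)*ln((A-1)/(A+1)) = 0.08448899 (for A = 23)
n = ln(E0/E) / xi
n = ln(7.43e6 / 0.187) / 0.08448899
n = ln(3.973262e+07) / 0.08448899 = 207.10

207.10


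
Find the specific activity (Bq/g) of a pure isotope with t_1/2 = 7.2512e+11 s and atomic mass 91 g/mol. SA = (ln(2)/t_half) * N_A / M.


lambda = ln(2) / t_half = ln(2) / 7.2512e+11 = 9.559069e-13 /s
SA = lambda * N_A / M
SA = 9.559069e-13 * 6.022e23 / 91
SA = 6.3258e+09 Bq/g

6.3258e+09


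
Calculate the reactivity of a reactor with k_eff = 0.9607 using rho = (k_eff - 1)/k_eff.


rho = (k_eff - 1) / k_eff
rho = (0.9607 - 1) / 0.9607
rho = -0.040908

-0.040908


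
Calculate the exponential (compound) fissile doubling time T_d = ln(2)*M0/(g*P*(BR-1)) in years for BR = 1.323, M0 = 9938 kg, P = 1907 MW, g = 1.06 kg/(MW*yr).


Breeding gain G = BR - 1 = 1.323 - 1 = 0.323
Fissile production rate = g * P * G = 1.06 * 1907 * 0.323 = 652.91866 kg/yr
T_d = ln(2) * M0 / (g * P * G)
T_d = ln(2) * 9938 / 652.91866 = 10.550 yr

10.550


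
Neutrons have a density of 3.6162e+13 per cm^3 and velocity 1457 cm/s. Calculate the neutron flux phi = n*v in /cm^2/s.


phi = n * v
phi = 3.6162e+13 * 1457
phi = 5.2688e+16 /cm^2/s

5.2688e+16


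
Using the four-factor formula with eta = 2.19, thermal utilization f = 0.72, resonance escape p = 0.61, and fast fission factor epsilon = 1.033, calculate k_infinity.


k_inf = eta * f * p * epsilon
k_inf = 2.19 * 0.72 * 0.61 * 1.033
k_inf = 0.99359

0.99359


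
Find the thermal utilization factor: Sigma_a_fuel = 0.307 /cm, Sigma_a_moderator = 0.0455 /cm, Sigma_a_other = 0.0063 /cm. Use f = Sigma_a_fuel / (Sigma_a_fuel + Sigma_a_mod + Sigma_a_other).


f = Sigma_a_fuel / (Sigma_a_fuel + Sigma_a_mod + Sigma_a_other)
f = 0.307 / (0.307 + 0.0455 + 0.0063)
f = 0.85563

0.85563


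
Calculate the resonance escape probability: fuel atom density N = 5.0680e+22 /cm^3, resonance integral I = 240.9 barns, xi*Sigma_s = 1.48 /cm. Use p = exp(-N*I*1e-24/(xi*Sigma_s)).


p = exp(-N * I * 1e-24 / (xi*Sigma_s))
p = exp(-5.0680e+22 * 240.9 * 1e-24 / 1.48)
p = 2.6147e-04

2.6147e-04


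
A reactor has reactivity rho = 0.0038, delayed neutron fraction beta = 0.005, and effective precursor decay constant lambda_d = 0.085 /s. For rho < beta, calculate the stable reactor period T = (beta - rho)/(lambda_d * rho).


T = (beta - rho) / (lambda_d * rho)
T = (0.005 - 0.0038) / (0.085 * 0.0038)
T = 3.7152 s

3.7152


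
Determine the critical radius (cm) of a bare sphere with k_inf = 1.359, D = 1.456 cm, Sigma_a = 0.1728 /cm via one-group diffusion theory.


L^2 = D / Sigma_a = 1.456 / 0.1728 = 8.425926 cm^2
B_m^2 = (k_inf - 1) / L^2 = (1.359 - 1) / 8.425926 = 0.04260659 /cm^2
For a bare sphere: B_g = pi/R, so R_c = pi / sqrt(B_m^2)
R_c = pi / sqrt(0.04260659) = 15.220 cm

15.220


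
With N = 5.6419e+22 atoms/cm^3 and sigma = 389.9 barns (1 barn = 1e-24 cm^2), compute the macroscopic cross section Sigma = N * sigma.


Sigma = N * sigma_barns * 1e-24
Sigma = 5.6419e+22 * 389.9 * 1e-24
Sigma = 21.998 /cm

21.998


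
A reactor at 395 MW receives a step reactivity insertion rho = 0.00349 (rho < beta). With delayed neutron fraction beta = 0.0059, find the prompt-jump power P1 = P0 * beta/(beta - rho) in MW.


P1/P0 = beta / (beta - rho)
P1/P0 = 0.0059 / (0.0059 - 0.00349) = 2.448133
P1 = 395 * 2.448133 = 967.01 MW

967.01


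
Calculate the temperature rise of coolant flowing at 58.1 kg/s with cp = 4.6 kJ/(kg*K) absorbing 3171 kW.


dT = Q / (m_dot * cp)
dT = 3171 / (58.1 * 4.6)
dT = 11.865 C

11.865


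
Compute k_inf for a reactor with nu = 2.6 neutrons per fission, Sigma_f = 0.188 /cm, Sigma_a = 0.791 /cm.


k_inf = nu * Sigma_f / Sigma_a
k_inf = 2.6 * 0.188 / 0.791
k_inf = 0.61795

0.61795


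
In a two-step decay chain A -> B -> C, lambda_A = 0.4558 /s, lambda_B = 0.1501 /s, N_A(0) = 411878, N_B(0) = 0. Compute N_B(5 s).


N_B(t) = lambda_A * N_A0 / (lambda_B - lambda_A) * [exp(-lambda_A*t) - exp(-lambda_B*t)]
exp(-0.4558*5) = 0.1023865; exp(-0.1501*5) = 0.4721304
N_B = 0.4558 * 411878 / (0.1501 - 0.4558) * (0.1023865 - 0.4721304)
N_B = 227064

227064


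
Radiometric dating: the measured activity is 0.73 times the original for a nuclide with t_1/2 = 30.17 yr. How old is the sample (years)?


lambda = ln(2) / t_half = ln(2) / 30.17 = 0.02297472 /yr
t = -ln(A/A0) / lambda
t = -ln(0.73) / 0.02297472
t = 13.698 yr

13.698


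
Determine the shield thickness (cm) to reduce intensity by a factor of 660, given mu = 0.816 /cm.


x = ln(factor) / mu
x = ln(660) / 0.816
x = 7.9562 cm

7.9562


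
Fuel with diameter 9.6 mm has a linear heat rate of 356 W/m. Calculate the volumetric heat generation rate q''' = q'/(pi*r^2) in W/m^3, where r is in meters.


r = D / 2 / 1000 = 9.6 / 2 / 1000 = 0.0048 m
q''' = q' / (pi * r^2)
q''' = 356 / (pi * 0.0048^2)
q''' = 4.9183e+06 W/m^3

4.9183e+06


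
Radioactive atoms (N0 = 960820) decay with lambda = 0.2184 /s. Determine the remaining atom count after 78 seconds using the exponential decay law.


N = N0 * exp(-lambda * t)
N = 960820 * exp(-0.2184 * 78)
N = 0.038402

0.038402


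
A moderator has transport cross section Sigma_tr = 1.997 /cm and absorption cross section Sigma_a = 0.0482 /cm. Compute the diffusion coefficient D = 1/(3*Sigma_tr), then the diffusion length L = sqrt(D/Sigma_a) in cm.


D = 1 / (3 * Sigma_tr) = 1 / (3 * 1.997) = 0.1669170 cm
L = sqrt(D / Sigma_a)
L = sqrt(0.1669170 / 0.0482)
L = 1.8609 cm

1.8609


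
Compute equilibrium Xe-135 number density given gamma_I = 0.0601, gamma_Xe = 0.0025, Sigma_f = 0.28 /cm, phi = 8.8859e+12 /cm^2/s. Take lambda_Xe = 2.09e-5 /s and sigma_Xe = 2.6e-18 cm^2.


Xe_eq = (gamma_I + gamma_Xe) * Sigma_f * phi / (lambda_Xe + sigma_Xe * phi)
Numerator = (0.0601 + 0.0025) * 0.28 * 8.8859e+12 = 1.557521e+11
Denominator = 2.09e-5 + 2.6e-18 * 8.8859e+12 = 4.400334e-05
Xe_eq = 1.557521e+11 / 4.400334e-05 = 3.5396e+15 /cm^3

3.5396e+15


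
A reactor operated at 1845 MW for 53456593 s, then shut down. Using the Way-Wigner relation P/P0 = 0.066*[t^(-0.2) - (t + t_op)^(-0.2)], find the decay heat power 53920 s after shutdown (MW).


P/P0 = 0.066 * [t^(-0.2) - (t + t_op)^(-0.2)]
P/P0 = 0.066 * [53920^(-0.2) - (53920 + 53456593)^(-0.2)]
P/P0 = 0.066 * [0.1131488 - 0.02846506] = 0.005589127
P = 1845 * 0.005589127 = 10.312 MW

10.312


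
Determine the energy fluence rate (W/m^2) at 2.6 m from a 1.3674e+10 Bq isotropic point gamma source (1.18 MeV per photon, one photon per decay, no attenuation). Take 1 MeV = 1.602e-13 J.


psi = A * E * 1.602e-13 / (4*pi*r^2)
psi = 1.3674e+10 * 1.18 * 1.602e-13 / (4*pi*2.6^2)
psi = 3.0429e-05 W/m^2

3.0429e-05


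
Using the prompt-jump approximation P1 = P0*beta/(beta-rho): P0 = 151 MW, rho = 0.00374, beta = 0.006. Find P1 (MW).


P1/P0 = beta / (beta - rho)
P1/P0 = 0.006 / (0.006 - 0.00374) = 2.654867
P1 = 151 * 2.654867 = 400.88 MW

400.88


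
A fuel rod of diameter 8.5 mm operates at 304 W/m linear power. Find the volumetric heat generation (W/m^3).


r = D / 2 / 1000 = 8.5 / 2 / 1000 = 0.00425 m
q''' = q' / (pi * r^2)
q''' = 304 / (pi * 0.00425^2)
q''' = 5.3573e+06 W/m^3

5.3573e+06


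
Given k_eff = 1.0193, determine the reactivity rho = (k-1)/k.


rho = (k_eff - 1) / k_eff
rho = (1.0193 - 1) / 1.0193
rho = 0.018935

0.018935


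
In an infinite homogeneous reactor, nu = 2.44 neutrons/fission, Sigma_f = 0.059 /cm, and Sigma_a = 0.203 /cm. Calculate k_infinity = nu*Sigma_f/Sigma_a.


k_inf = nu * Sigma_f / Sigma_a
k_inf = 2.44 * 0.059 / 0.203
k_inf = 0.70916

0.70916


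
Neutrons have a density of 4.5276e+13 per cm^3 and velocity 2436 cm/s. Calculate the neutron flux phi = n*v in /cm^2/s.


phi = n * v
phi = 4.5276e+13 * 2436
phi = 1.1029e+17 /cm^2/s

1.1029e+17


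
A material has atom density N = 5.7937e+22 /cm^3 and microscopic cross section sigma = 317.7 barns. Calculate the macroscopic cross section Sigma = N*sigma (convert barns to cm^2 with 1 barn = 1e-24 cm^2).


Sigma = N * sigma_barns * 1e-24
Sigma = 5.7937e+22 * 317.7 * 1e-24
Sigma = 18.407 /cm

18.407


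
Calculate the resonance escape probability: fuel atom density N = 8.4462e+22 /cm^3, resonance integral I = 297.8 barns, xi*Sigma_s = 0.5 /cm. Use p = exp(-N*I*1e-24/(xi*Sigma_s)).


p = exp(-N * I * 1e-24 / (xi*Sigma_s))
p = exp(-8.4462e+22 * 297.8 * 1e-24 / 0.5)
p = 1.4209e-22

1.4209e-22


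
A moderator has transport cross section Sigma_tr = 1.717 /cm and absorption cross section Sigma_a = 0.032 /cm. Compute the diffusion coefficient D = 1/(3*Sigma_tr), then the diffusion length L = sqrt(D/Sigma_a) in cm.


D = 1 / (3 * Sigma_tr) = 1 / (3 * 1.717) = 0.1941371 cm
L = sqrt(D / Sigma_a)
L = sqrt(0.1941371 / 0.032)
L = 2.4631 cm

2.4631


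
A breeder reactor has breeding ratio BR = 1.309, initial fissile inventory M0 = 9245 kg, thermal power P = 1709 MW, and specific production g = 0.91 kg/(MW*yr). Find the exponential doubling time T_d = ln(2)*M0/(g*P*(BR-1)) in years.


Breeding gain G = BR - 1 = 1.309 - 1 = 0.309
Fissile production rate = g * P * G = 0.91 * 1709 * 0.309 = 480.55371 kg/yr
T_d = ln(2) * M0 / (g * P * G)
T_d = ln(2) * 9245 / 480.55371 = 13.335 yr

13.335


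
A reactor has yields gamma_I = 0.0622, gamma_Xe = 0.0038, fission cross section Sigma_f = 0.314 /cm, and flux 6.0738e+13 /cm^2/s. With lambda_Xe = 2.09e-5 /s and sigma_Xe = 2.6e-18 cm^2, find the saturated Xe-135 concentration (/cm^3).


Xe_eq = (gamma_I + gamma_Xe) * Sigma_f * phi / (lambda_Xe + sigma_Xe * phi)
Numerator = (0.0622 + 0.0038) * 0.314 * 6.0738e+13 = 1.258734e+12
Denominator = 2.09e-5 + 2.6e-18 * 6.0738e+13 = 1.788188e-04
Xe_eq = 1.258734e+12 / 1.788188e-04 = 7.0392e+15 /cm^3

7.0392e+15


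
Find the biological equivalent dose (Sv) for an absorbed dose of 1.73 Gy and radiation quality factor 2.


H = D * Q
H = 1.73 * 2
H = 3.4600 Sv

3.4600


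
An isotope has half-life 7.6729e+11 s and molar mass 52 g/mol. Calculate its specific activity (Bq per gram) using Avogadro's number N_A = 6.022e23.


lambda = ln(2) / t_half = ln(2) / 7.6729e+11 = 9.033705e-13 /s
SA = lambda * N_A / M
SA = 9.033705e-13 * 6.022e23 / 52
SA = 1.0462e+10 Bq/g

1.0462e+10


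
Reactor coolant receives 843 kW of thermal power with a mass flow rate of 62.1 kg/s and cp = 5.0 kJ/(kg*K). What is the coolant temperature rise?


dT = Q / (m_dot * cp)
dT = 843 / (62.1 * 5.0)
dT = 2.7150 C

2.7150


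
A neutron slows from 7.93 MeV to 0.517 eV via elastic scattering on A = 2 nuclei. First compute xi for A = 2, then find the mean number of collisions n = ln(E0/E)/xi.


xi = 1 + (A-1)^2/(2A)*ln((A-1)/(A+1)) = 0.7253469 (for A = 2)
n = ln(E0/E) / xi
n = ln(7.93e6 / 0.517) / 0.7253469
n = ln(1.533849e+07) / 0.7253469 = 22.811

22.811


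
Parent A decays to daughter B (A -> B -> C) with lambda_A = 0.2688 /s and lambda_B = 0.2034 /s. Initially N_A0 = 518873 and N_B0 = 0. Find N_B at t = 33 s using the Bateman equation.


N_B(t) = lambda_A * N_A0 / (lambda_B - lambda_A) * [exp(-lambda_A*t) - exp(-lambda_B*t)]
exp(-0.2688*33) = 1.404864e-04; exp(-0.2034*33) = 0.001215986
N_B = 0.2688 * 518873 / (0.2034 - 0.2688) * (1.404864e-04 - 0.001215986)
N_B = 2293.6

2293.6


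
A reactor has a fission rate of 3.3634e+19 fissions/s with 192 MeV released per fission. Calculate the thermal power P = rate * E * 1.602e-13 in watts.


P = fission_rate * E_MeV * 1.602e-13
P = 3.3634e+19 * 192 * 1.602e-13
P = 1.0345e+09 W

1.0345e+09


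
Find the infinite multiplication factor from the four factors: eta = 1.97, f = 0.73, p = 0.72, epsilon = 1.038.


k_inf = eta * f * p * epsilon
k_inf = 1.97 * 0.73 * 0.72 * 1.038
k_inf = 1.0748

1.0748


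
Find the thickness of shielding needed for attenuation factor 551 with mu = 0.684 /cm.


x = ln(factor) / mu
x = ln(551) / 0.684
x = 9.2277 cm

9.2277


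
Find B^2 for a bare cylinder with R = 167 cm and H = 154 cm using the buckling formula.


B^2 = (2.405/R)^2 + (pi/H)^2
B^2 = (2.405/167)^2 + (pi/154)^2
B^2 = 6.2355e-04 /cm^2

6.2355e-04


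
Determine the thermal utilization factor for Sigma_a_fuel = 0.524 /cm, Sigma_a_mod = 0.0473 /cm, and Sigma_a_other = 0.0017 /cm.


f = Sigma_a_fuel / (Sigma_a_fuel + Sigma_a_mod + Sigma_a_other)
f = 0.524 / (0.524 + 0.0473 + 0.0017)
f = 0.91449

0.91449


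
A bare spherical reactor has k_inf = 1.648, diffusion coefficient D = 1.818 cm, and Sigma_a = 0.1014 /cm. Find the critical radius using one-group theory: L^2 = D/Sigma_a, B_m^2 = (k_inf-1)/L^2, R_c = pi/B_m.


L^2 = D / Sigma_a = 1.818 / 0.1014 = 17.92899 cm^2
B_m^2 = (k_inf - 1) / L^2 = (1.648 - 1) / 17.92899 = 0.03614258 /cm^2
For a bare sphere: B_g = pi/R, so R_c = pi / sqrt(B_m^2)
R_c = pi / sqrt(0.03614258) = 16.525 cm

16.525


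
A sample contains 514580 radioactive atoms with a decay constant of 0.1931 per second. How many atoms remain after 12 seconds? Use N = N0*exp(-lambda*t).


N = N0 * exp(-lambda * t)
N = 514580 * exp(-0.1931 * 12)
N = 50711

50711


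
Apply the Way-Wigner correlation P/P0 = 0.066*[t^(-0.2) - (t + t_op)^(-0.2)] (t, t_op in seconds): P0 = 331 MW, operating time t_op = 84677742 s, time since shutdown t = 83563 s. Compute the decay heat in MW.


P/P0 = 0.066 * [t^(-0.2) - (t + t_op)^(-0.2)]
P/P0 = 0.066 * [83563^(-0.2) - (83563 + 84677742)^(-0.2)]
P/P0 = 0.066 * [0.1036567 - 0.02596333] = 0.005127762
P = 331 * 0.005127762 = 1.6973 MW

1.6973


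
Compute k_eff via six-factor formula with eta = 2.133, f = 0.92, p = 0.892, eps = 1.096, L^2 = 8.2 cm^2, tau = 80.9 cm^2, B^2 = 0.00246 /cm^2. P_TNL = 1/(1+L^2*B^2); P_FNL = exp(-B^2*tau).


k_inf = eta*f*p*eps = 2.133*0.92*0.892*1.096 = 1.918466
P_TNL = 1/(1 + L^2*B^2) = 1/(1 + 8.2*0.00246) = 0.9802269
P_FNL = exp(-B^2*tau) = exp(-0.00246*80.9) = 0.8195384
k_eff = k_inf * P_TNL * P_FNL = 1.918466 * 0.9802269 * 0.8195384
k_eff = 1.5412

1.5412
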